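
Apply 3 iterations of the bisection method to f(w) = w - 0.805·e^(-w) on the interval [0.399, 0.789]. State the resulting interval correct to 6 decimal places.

f(0.399000) = -0.141148, f(0.789000) = 0.423289 (opposite signs)
step 1: m = 0.594000, f(m) = 0.149548 > 0 → root in [0.399000, 0.594000]
step 2: m = 0.496500, f(m) = 0.006531 > 0 → root in [0.399000, 0.496500]
step 3: m = 0.447750, f(m) = -0.066697 < 0 → root in [0.447750, 0.496500]

[0.447750, 0.496500]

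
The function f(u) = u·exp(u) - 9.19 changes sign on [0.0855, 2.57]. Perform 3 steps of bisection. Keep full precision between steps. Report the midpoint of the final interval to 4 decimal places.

f(0.085500) = -9.096868, f(2.570000) = 24.389169 (opposite signs)
step 1: m = 1.327750, f(m) = -4.181003 < 0 → root in [1.327750, 2.570000]
step 2: m = 1.948875, f(m) = 4.492632 > 0 → root in [1.327750, 1.948875]
step 3: m = 1.638313, f(m) = -0.758462 < 0 → root in [1.638313, 1.948875]
Midpoint of [1.638313, 1.948875] = 1.793594

1.7936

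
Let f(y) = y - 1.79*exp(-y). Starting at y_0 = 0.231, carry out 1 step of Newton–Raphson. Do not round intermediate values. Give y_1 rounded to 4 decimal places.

Newton update: y ← y − f(y)/f'(y).
f'(y) = 1 + 1.79*exp(-y)
y_0 = 0.231000: f = -1.189794, f' = 2.420794 → y_1 = 0.231000 - (-1.189794)/(2.420794) = 0.722489

0.7225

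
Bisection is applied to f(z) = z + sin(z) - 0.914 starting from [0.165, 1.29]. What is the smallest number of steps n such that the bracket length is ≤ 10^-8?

Initial width b − a = 1.29 − 0.165 = 1.125000.
After n steps the width is (b−a)/2^n; need (b−a)/2^n ≤ 10^-8.
So n ≥ log₂(1.125000/10^-8) = log₂(112500000.0000) ≈ 26.7453.
Hence n = 27.

27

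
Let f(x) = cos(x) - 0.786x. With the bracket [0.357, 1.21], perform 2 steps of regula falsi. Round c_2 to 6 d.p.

0.842030

f(0.357000) = 0.656347, f(1.210000) = -0.598041
step 1: c = 0.803325, f(c) = 0.062905 > 0 → new bracket [0.803325, 1.210000]
step 2: c = 0.842030, f(c) = 0.004115 > 0 → new bracket [0.842030, 1.210000]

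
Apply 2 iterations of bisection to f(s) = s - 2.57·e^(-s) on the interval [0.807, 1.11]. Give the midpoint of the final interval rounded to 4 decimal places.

0.9964

f(0.807000) = -0.339720, f(1.110000) = 0.263033 (opposite signs)
step 1: m = 0.958500, f(m) = -0.027012 < 0 → root in [0.958500, 1.110000]
step 2: m = 1.034250, f(m) = 0.120633 > 0 → root in [0.958500, 1.034250]
Midpoint of [0.958500, 1.034250] = 0.996375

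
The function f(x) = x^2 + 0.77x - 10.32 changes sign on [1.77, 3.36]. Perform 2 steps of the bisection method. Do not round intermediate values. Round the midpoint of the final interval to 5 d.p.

2.76375

f(1.770000) = -5.824200, f(3.360000) = 3.556800 (opposite signs)
step 1: m = 2.565000, f(m) = -1.765725 < 0 → root in [2.565000, 3.360000]
step 2: m = 2.962500, f(m) = 0.737531 > 0 → root in [2.565000, 2.962500]
Midpoint of [2.565000, 2.962500] = 2.763750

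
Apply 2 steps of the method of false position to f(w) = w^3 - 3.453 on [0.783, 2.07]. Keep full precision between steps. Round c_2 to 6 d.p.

1.423997

False-position update: c = (a·f(b) − b·f(a))/(f(b) − f(a)); replace the endpoint whose sign matches f(c).
f(0.783000) = -2.972951, f(2.070000) = 5.416743
step 1: c = 1.239058, f(c) = -1.550717 < 0 → new bracket [1.239058, 2.070000]
step 2: c = 1.423997, f(c) = -0.565464 < 0 → new bracket [1.423997, 2.070000]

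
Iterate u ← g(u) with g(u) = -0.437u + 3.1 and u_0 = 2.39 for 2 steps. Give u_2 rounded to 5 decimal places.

2.20172

u_1 = g(2.390000) = 2.055570
u_2 = g(2.055570) = 2.201716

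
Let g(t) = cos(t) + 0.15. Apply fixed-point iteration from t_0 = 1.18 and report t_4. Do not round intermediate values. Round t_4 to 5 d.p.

0.92765

t_1 = g(1.180000) = 0.530925
t_2 = g(0.530925) = 1.012339
t_3 = g(1.012339) = 0.679878
t_4 = g(0.679878) = 0.927649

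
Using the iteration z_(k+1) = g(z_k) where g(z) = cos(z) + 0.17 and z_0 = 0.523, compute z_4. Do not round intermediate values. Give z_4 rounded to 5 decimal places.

z_1 = g(0.523000) = 1.036325
z_2 = g(1.036325) = 0.679386
z_3 = g(0.679386) = 0.947958
z_4 = g(0.947958) = 0.753343

0.75334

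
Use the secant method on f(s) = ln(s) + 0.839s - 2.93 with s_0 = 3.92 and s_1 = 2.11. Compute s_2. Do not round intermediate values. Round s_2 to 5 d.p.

2.45966

Secant update: s_(k+1) = s_k − f(s_k)·(s_k − s_(k-1))/(f(s_k) − f(s_(k-1))).
f(s_0) = 1.724972, f(s_1) = -0.413022
s_2 = 2.110000 - (-0.413022)·(2.110000 - 3.920000)/(-0.413022 - (1.724972)) = 2.459660; f(s_2) = 0.033677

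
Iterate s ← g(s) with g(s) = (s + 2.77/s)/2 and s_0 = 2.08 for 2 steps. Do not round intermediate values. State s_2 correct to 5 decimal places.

s_1 = g(2.080000) = 1.705865
s_2 = g(1.705865) = 1.664837

1.66484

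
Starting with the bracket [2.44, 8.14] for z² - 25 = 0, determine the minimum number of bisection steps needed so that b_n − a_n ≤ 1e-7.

26

Initial width b − a = 8.14 − 2.44 = 5.700000.
After n steps the width is (b−a)/2^n; need (b−a)/2^n ≤ 1e-7.
So n ≥ log₂(5.700000/1e-7) = log₂(57000000.0000) ≈ 25.7645.
Hence n = 26.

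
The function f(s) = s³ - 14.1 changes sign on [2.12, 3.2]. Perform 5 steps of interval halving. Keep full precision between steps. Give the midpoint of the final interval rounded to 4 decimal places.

2.4069

f(2.120000) = -4.571872, f(3.200000) = 18.668000 (opposite signs)
step 1: m = 2.660000, f(m) = 4.721096 > 0 → root in [2.120000, 2.660000]
step 2: m = 2.390000, f(m) = -0.448081 < 0 → root in [2.390000, 2.660000]
step 3: m = 2.525000, f(m) = 1.998453 > 0 → root in [2.390000, 2.525000]
step 4: m = 2.457500, f(m) = 0.741595 > 0 → root in [2.390000, 2.457500]
step 5: m = 2.423750, f(m) = 0.138475 > 0 → root in [2.390000, 2.423750]
Midpoint of [2.390000, 2.423750] = 2.406875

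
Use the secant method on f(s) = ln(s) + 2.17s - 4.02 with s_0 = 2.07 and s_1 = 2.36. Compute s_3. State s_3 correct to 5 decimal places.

f(s_0) = 1.199449, f(s_1) = 1.959862
s_2 = 2.360000 - (1.959862)·(2.360000 - 2.070000)/(1.959862 - (1.199449)) = 1.612564; f(s_2) = -0.042910
s_3 = 1.612564 - (-0.042910)·(1.612564 - 2.360000)/(-0.042910 - (1.959862)) = 1.628578; f(s_3) = 0.001722

1.62858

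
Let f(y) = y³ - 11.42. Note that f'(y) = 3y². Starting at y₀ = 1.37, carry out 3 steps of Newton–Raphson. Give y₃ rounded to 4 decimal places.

2.2610

y_0 = 1.370000: f = -8.848647, f' = 5.630700 → y_1 = 1.370000 - (-8.848647)/(5.630700) = 2.941500
y_1 = 2.941500: f = 14.031109, f' = 25.957273 → y_2 = 2.941500 - (14.031109)/(25.957273) = 2.400954
y_2 = 2.400954: f = 2.420492, f' = 17.293740 → y_3 = 2.400954 - (2.420492)/(17.293740) = 2.260991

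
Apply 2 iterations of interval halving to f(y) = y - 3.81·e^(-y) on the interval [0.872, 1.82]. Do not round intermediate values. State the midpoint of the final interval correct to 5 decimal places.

f(0.872000) = -0.721016, f(1.820000) = 1.202682 (opposite signs)
step 1: m = 1.346000, f(m) = 0.354336 > 0 → root in [0.872000, 1.346000]
step 2: m = 1.109000, f(m) = -0.147876 < 0 → root in [1.109000, 1.346000]
Midpoint of [1.109000, 1.346000] = 1.227500

1.22750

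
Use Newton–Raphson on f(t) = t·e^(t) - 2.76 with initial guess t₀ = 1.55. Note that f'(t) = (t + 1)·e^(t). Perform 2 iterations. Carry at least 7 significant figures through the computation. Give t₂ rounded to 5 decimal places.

t_0 = 1.550000: f = 4.542779, f' = 12.014249 → t_1 = 1.550000 - (4.542779)/(12.014249) = 1.171884
t_1 = 1.171884: f = 1.022923, f' = 7.010991 → t_2 = 1.171884 - (1.022923)/(7.010991) = 1.025981

1.02598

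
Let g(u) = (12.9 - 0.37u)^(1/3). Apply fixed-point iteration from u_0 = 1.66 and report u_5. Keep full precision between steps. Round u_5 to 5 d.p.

u_1 = g(1.660000) = 2.307462
u_2 = g(2.307462) = 2.292365
u_3 = g(2.292365) = 2.292720
u_4 = g(2.292720) = 2.292711
u_5 = g(2.292711) = 2.292711

2.29271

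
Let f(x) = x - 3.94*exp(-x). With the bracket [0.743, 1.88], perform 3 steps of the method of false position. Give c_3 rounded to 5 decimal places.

1.19523

f(0.743000) = -1.131198, f(1.880000) = 1.278795
step 1: c = 1.276683, f(c) = 0.177576 > 0 → new bracket [0.743000, 1.276683]
step 2: c = 1.204272, f(c) = 0.022626 > 0 → new bracket [0.743000, 1.204272]
step 3: c = 1.195227, f(c) = 0.002844 > 0 → new bracket [0.743000, 1.195227]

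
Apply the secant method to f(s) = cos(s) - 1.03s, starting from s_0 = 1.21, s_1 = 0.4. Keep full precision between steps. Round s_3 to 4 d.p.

0.7288

f(s_0) = -0.893281, f(s_1) = 0.509061
s_2 = 0.400000 - (0.509061)·(0.400000 - 1.210000)/(0.509061 - (-0.893281)) = 0.694036; f(s_2) = 0.053813
s_3 = 0.694036 - (0.053813)·(0.694036 - 0.400000)/(0.053813 - (0.509061)) = 0.728793; f(s_3) = -0.004678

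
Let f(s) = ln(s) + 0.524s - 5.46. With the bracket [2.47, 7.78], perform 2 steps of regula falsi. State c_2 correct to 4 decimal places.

6.7822

f(2.470000) = -3.261502, f(7.780000) = 0.668276
step 1: c = 6.877011, f(c) = 0.071738 > 0 → new bracket [2.470000, 6.877011]
step 2: c = 6.782163, f(c) = 0.008150 > 0 → new bracket [2.470000, 6.782163]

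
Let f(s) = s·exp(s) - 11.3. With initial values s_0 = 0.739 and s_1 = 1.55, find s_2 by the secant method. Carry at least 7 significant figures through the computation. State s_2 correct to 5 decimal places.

2.11325

f(s_0) = -9.752652, f(s_1) = -3.997221
s_2 = 1.550000 - (-3.997221)·(1.550000 - 0.739000)/(-3.997221 - (-9.752652)) = 2.113250; f(s_2) = 6.187338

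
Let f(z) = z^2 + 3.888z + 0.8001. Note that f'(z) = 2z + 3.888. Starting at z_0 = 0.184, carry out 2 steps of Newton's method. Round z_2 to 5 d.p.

-0.21760

z_0 = 0.184000: f = 1.549348, f' = 4.256000 → z_1 = 0.184000 - (1.549348)/(4.256000) = -0.180039
z_1 = -0.180039: f = 0.132524, f' = 3.527923 → z_2 = -0.180039 - (0.132524)/(3.527923) = -0.217603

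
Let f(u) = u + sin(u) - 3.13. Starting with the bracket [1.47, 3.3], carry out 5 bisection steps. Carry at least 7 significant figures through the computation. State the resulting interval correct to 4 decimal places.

[2.7281, 2.7853]

f(1.470000) = -0.665076, f(3.300000) = 0.012254 (opposite signs)
step 1: m = 2.385000, f(m) = -0.058552 < 0 → root in [2.385000, 3.300000]
step 2: m = 2.842500, f(m) = 0.007153 > 0 → root in [2.385000, 2.842500]
step 3: m = 2.613750, f(m) = -0.012579 < 0 → root in [2.613750, 2.842500]
step 4: m = 2.728125, f(m) = -0.000088 < 0 → root in [2.728125, 2.842500]
step 5: m = 2.785312, f(m) = 0.004103 > 0 → root in [2.728125, 2.785312]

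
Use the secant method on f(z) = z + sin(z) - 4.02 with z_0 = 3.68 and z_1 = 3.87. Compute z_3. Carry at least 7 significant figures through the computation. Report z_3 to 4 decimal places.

4.4551

f(z_0) = -0.852769, f(z_1) = -0.815682
z_2 = 3.870000 - (-0.815682)·(3.870000 - 3.680000)/(-0.815682 - (-0.852769)) = 8.048775; f(z_2) = 5.009863
z_3 = 8.048775 - (5.009863)·(8.048775 - 3.870000)/(5.009863 - (-0.815682)) = 4.455104; f(z_3) = -0.531980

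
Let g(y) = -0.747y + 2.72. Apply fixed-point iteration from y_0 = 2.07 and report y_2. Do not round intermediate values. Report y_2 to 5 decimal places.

1.84324

y_1 = g(2.070000) = 1.173710
y_2 = g(1.173710) = 1.843239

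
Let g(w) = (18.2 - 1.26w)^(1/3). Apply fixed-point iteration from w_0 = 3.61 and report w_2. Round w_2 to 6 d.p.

w_1 = g(3.610000) = 2.389970
w_2 = g(2.389970) = 2.476507

2.476507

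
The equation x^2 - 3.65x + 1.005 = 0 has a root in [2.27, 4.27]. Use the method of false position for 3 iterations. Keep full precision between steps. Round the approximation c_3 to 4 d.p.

3.3293

f(2.270000) = -2.127600, f(4.270000) = 3.652400
step 1: c = 3.006194, f(c) = -0.930406 < 0 → new bracket [3.006194, 4.270000]
step 2: c = 3.262773, f(c) = -0.258434 < 0 → new bracket [3.262773, 4.270000]
step 3: c = 3.329332, f(c) = -0.062610 < 0 → new bracket [3.329332, 4.270000]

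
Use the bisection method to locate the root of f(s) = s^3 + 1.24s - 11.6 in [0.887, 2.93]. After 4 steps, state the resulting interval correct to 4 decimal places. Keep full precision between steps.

f(0.887000) = -9.802256, f(2.930000) = 17.186957 (opposite signs)
step 1: m = 1.908500, f(m) = -2.281993 < 0 → root in [1.908500, 2.930000]
step 2: m = 2.419250, f(m) = 5.559185 > 0 → root in [1.908500, 2.419250]
step 3: m = 2.163875, f(m) = 1.215236 > 0 → root in [1.908500, 2.163875]
step 4: m = 2.036188, f(m) = -0.632973 < 0 → root in [2.036188, 2.163875]

[2.0362, 2.1639]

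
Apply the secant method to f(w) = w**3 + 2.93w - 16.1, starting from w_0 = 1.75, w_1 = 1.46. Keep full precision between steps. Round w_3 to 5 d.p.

f(w_0) = -5.613125, f(w_1) = -8.710064
w_2 = 1.460000 - (-8.710064)·(1.460000 - 1.750000)/(-8.710064 - (-5.613125)) = 2.275618; f(w_2) = 2.351702
w_3 = 2.275618 - (2.351702)·(2.275618 - 1.460000)/(2.351702 - (-8.710064)) = 2.102220; f(w_3) = -0.650100

2.10222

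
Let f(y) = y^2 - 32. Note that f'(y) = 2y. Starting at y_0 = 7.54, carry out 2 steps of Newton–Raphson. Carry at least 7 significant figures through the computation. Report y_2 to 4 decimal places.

5.6615

y_0 = 7.540000: f = 24.851600, f' = 15.080000 → y_1 = 7.540000 - (24.851600)/(15.080000) = 5.892016
y_1 = 5.892016: f = 2.715852, f' = 11.784032 → y_2 = 5.892016 - (2.715852)/(11.784032) = 5.661547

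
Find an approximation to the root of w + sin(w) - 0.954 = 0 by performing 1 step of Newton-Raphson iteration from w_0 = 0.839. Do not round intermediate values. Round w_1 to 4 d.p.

0.4620

f'(w) = 1 + cos(w)
w_0 = 0.839000: f = 0.628975, f' = 1.668207 → w_1 = 0.839000 - (0.628975)/(1.668207) = 0.461963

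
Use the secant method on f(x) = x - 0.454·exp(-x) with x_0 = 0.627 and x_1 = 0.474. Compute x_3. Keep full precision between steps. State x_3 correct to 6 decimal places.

f(x_0) = 0.384477, f(x_1) = 0.191382
x_2 = 0.474000 - (0.191382)·(0.474000 - 0.627000)/(0.191382 - (0.384477)) = 0.322358; f(x_2) = -0.006538
x_3 = 0.322358 - (-0.006538)·(0.322358 - 0.474000)/(-0.006538 - (0.191382)) = 0.327367; f(x_3) = 0.000115

0.327367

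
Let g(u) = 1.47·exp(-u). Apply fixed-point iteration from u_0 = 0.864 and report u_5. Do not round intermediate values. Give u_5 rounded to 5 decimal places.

0.69097

u_1 = g(0.864000) = 0.619565
u_2 = g(0.619565) = 0.791122
u_3 = g(0.791122) = 0.666403
u_4 = g(0.666403) = 0.754922
u_5 = g(0.754922) = 0.690970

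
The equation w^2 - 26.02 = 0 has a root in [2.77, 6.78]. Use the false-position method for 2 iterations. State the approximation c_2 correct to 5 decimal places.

5.04100

f(2.770000) = -18.347100, f(6.780000) = 19.948400
step 1: c = 4.691162, f(c) = -4.012996 < 0 → new bracket [4.691162, 6.780000]
step 2: c = 5.040996, f(c) = -0.608362 < 0 → new bracket [5.040996, 6.780000]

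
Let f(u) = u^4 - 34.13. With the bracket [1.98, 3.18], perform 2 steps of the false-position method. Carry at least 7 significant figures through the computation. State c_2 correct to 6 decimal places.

f(1.980000) = -18.760464, f(3.180000) = 68.130634
step 1: c = 2.239089, f(c) = -8.994607 < 0 → new bracket [2.239089, 3.180000]
step 2: c = 2.348822, f(c) = -3.693124 < 0 → new bracket [2.348822, 3.180000]

2.348822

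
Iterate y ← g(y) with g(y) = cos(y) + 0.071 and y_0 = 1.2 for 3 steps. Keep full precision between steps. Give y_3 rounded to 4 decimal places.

y_1 = g(1.200000) = 0.433358
y_2 = g(0.433358) = 0.978561
y_3 = g(0.978561) = 0.629217

0.6292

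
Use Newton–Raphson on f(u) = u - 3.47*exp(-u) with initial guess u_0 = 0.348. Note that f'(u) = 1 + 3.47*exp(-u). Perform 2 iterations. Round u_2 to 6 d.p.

Newton update: u ← u − f(u)/f'(u).
u_0 = 0.348000: f = -2.102163, f' = 3.450163 → u_1 = 0.348000 - (-2.102163)/(3.450163) = 0.957294
u_1 = 0.957294: f = -0.374945, f' = 2.332239 → u_2 = 0.957294 - (-0.374945)/(2.332239) = 1.118060

1.118060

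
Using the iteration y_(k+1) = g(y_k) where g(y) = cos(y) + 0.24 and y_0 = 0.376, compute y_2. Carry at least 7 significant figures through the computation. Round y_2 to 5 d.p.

y_1 = g(0.376000) = 1.170141
y_2 = g(1.170141) = 0.630022

0.63002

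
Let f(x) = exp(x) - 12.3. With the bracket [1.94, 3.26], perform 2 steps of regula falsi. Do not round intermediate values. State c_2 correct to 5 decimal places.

f(1.940000) = -5.341249, f(3.260000) = 13.749537
step 1: c = 2.309312, f(c) = -2.232508 < 0 → new bracket [2.309312, 3.260000]
step 2: c = 2.442112, f(c) = -0.802704 < 0 → new bracket [2.442112, 3.260000]

2.44211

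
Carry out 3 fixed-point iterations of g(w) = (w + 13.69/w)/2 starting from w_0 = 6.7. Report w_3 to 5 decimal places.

w_1 = g(6.700000) = 4.371642
w_2 = g(4.371642) = 3.751594
w_3 = g(3.751594) = 3.700355

3.70035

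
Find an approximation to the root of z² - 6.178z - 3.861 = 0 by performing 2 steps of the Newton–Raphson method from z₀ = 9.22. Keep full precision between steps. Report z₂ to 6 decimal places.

f'(z) = 2z - 6.178
z_0 = 9.220000: f = 24.186240, f' = 12.262000 → z_1 = 9.220000 - (24.186240)/(12.262000) = 7.247545
z_1 = 7.247545: f = 3.890578, f' = 8.317091 → z_2 = 7.247545 - (3.890578)/(8.317091) = 6.779764

6.779764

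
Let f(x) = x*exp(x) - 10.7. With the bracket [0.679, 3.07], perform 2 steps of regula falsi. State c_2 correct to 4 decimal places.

1.2781

f(0.679000) = -9.361077, f(3.070000) = 55.433641
step 1: c = 1.024435, f(c) = -7.846417 < 0 → new bracket [1.024435, 3.070000]
step 2: c = 1.278075, f(c) = -6.112068 < 0 → new bracket [1.278075, 3.070000]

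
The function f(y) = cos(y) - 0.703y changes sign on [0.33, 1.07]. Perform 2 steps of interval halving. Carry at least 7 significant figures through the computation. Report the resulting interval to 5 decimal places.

[0.88500, 1.07000]

f(0.330000) = 0.714052, f(1.070000) = -0.272086 (opposite signs)
step 1: m = 0.700000, f(m) = 0.272742 > 0 → root in [0.700000, 1.070000]
step 2: m = 0.885000, f(m) = 0.011135 > 0 → root in [0.885000, 1.070000]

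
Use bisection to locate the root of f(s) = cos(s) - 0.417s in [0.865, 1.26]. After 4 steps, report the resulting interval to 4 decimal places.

f(0.865000) = 0.287935, f(1.260000) = -0.219603 (opposite signs)
step 1: m = 1.062500, f(m) = 0.043627 > 0 → root in [1.062500, 1.260000]
step 2: m = 1.161250, f(m) = -0.086048 < 0 → root in [1.062500, 1.161250]
step 3: m = 1.111875, f(m) = -0.020671 < 0 → root in [1.062500, 1.111875]
step 4: m = 1.087187, f(m) = 0.011620 > 0 → root in [1.087187, 1.111875]

[1.0872, 1.1119]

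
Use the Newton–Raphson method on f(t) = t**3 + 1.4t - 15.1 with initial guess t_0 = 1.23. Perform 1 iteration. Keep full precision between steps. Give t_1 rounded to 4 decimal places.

3.1693

f'(t) = 3t**2 + 1.4
t_0 = 1.230000: f = -11.517133, f' = 5.938700 → t_1 = 1.230000 - (-11.517133)/(5.938700) = 3.169336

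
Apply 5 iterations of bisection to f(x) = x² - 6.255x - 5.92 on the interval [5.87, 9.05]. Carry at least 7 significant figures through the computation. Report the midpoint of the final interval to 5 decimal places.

f(5.870000) = -8.179950, f(9.050000) = 19.374750 (opposite signs)
step 1: m = 7.460000, f(m) = 3.069300 > 0 → root in [5.870000, 7.460000]
step 2: m = 6.665000, f(m) = -3.187350 < 0 → root in [6.665000, 7.460000]
step 3: m = 7.062500, f(m) = -0.217031 < 0 → root in [7.062500, 7.460000]
step 4: m = 7.261250, f(m) = 1.386633 > 0 → root in [7.062500, 7.261250]
step 5: m = 7.161875, f(m) = 0.574925 > 0 → root in [7.062500, 7.161875]
Midpoint of [7.062500, 7.161875] = 7.112188

7.11219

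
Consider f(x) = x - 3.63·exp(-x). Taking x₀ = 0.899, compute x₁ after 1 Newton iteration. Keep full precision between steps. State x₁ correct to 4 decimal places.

f'(x) = 1 + 3.63·exp(-x)
x_0 = 0.899000: f = -0.578324, f' = 2.477324 → x_1 = 0.899000 - (-0.578324)/(2.477324) = 1.132447

1.1324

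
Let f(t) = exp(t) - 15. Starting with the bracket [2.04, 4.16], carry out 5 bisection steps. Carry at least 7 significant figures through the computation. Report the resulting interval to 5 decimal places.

[2.70250, 2.76875]

f(2.040000) = -7.309391, f(4.160000) = 49.071523 (opposite signs)
step 1: m = 3.100000, f(m) = 7.197951 > 0 → root in [2.040000, 3.100000]
step 2: m = 2.570000, f(m) = -1.934176 < 0 → root in [2.570000, 3.100000]
step 3: m = 2.835000, f(m) = 2.030400 > 0 → root in [2.570000, 2.835000]
step 4: m = 2.702500, f(m) = -0.083022 < 0 → root in [2.702500, 2.835000]
step 5: m = 2.768750, f(m) = 0.938698 > 0 → root in [2.702500, 2.768750]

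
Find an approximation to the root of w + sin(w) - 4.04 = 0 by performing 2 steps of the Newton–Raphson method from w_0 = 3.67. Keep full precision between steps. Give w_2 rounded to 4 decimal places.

-16.1974

Newton update: w ← w − f(w)/f'(w).
f'(w) = 1 + cos(w)
w_0 = 3.670000: f = -0.874159, f' = 0.136389 → w_1 = 3.670000 - (-0.874159)/(0.136389) = 10.079309
w_1 = 10.079309: f = 5.430522, f' = 0.206667 → w_2 = 10.079309 - (5.430522)/(0.206667) = -16.197408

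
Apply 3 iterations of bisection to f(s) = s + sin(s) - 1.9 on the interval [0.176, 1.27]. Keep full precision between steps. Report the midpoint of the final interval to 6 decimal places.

1.064875

f(0.176000) = -1.548907, f(1.270000) = 0.325101 (opposite signs)
step 1: m = 0.723000, f(m) = -0.515363 < 0 → root in [0.723000, 1.270000]
step 2: m = 0.996500, f(m) = -0.063925 < 0 → root in [0.996500, 1.270000]
step 3: m = 1.133250, f(m) = 0.139044 > 0 → root in [0.996500, 1.133250]
Midpoint of [0.996500, 1.133250] = 1.064875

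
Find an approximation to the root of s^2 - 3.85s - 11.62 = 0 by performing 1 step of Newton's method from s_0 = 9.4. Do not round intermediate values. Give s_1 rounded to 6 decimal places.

6.687625

f'(s) = 2s - 3.85
s_0 = 9.400000: f = 40.550000, f' = 14.950000 → s_1 = 9.400000 - (40.550000)/(14.950000) = 6.687625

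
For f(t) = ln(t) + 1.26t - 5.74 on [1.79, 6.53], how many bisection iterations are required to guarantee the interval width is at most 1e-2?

9

Initial width b − a = 6.53 − 1.79 = 4.740000.
After n steps the width is (b−a)/2^n; need (b−a)/2^n ≤ 1e-2.
So n ≥ log₂(4.740000/1e-2) = log₂(474.0000) ≈ 8.8887.
Hence n = 9.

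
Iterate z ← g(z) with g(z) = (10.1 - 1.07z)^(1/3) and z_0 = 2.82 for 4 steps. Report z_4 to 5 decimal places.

1.99699

z_1 = g(2.820000) = 1.920426
z_2 = g(1.920426) = 2.003755
z_3 = g(2.003755) = 1.996325
z_4 = g(1.996325) = 1.996990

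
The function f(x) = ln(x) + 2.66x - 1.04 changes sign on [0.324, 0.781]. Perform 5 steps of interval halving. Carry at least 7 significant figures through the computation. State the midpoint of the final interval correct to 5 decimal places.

0.58820

f(0.324000) = -1.305172, f(0.781000) = 0.790280 (opposite signs)
step 1: m = 0.552500, f(m) = -0.163652 < 0 → root in [0.552500, 0.781000]
step 2: m = 0.666750, f(m) = 0.328215 > 0 → root in [0.552500, 0.666750]
step 3: m = 0.609625, f(m) = 0.086691 > 0 → root in [0.552500, 0.609625]
step 4: m = 0.581063, f(m) = -0.037271 < 0 → root in [0.581063, 0.609625]
step 5: m = 0.595344, f(m) = 0.024998 > 0 → root in [0.581063, 0.595344]
Midpoint of [0.581063, 0.595344] = 0.588203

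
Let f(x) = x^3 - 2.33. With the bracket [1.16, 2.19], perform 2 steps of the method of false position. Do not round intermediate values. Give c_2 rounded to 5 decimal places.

1.29078

False-position update: c = (a·f(b) − b·f(a))/(f(b) − f(a)); replace the endpoint whose sign matches f(c).
f(1.160000) = -0.769104, f(2.190000) = 8.173459
step 1: c = 1.248585, f(c) = -0.383500 < 0 → new bracket [1.248585, 2.190000]
step 2: c = 1.290777, f(c) = -0.179431 < 0 → new bracket [1.290777, 2.190000]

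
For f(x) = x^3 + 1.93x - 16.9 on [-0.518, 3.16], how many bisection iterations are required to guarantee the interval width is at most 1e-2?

9

Initial width b − a = 3.16 − -0.518 = 3.678000.
After n steps the width is (b−a)/2^n; need (b−a)/2^n ≤ 1e-2.
So n ≥ log₂(3.678000/1e-2) = log₂(367.8000) ≈ 8.5228.
Hence n = 9.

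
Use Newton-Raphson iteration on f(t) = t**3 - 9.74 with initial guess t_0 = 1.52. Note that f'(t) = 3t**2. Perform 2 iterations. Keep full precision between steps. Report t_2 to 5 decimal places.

t_0 = 1.520000: f = -6.228192, f' = 6.931200 → t_1 = 1.520000 - (-6.228192)/(6.931200) = 2.418573
t_1 = 2.418573: f = 4.407439, f' = 17.548492 → t_2 = 2.418573 - (4.407439)/(17.548492) = 2.167416

2.16742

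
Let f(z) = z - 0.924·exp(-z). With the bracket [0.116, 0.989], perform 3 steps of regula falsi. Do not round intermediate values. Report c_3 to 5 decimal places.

False-position update: c = (a·f(b) − b·f(a))/(f(b) − f(a)); replace the endpoint whose sign matches f(c).
f(0.116000) = -0.706799, f(0.989000) = 0.645320
step 1: c = 0.572347, f(c) = 0.051027 > 0 → new bracket [0.116000, 0.572347]
step 2: c = 0.541620, f(c) = 0.004032 > 0 → new bracket [0.116000, 0.541620]
step 3: c = 0.539206, f(c) = 0.000318 > 0 → new bracket [0.116000, 0.539206]

0.53921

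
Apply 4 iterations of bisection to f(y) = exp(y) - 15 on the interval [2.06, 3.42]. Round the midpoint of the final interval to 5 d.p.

f(2.060000) = -7.154030, f(3.420000) = 15.569415 (opposite signs)
step 1: m = 2.740000, f(m) = 0.486985 > 0 → root in [2.060000, 2.740000]
step 2: m = 2.400000, f(m) = -3.976824 < 0 → root in [2.400000, 2.740000]
step 3: m = 2.570000, f(m) = -1.934176 < 0 → root in [2.570000, 2.740000]
step 4: m = 2.655000, f(m) = -0.775014 < 0 → root in [2.655000, 2.740000]
Midpoint of [2.655000, 2.740000] = 2.697500

2.69750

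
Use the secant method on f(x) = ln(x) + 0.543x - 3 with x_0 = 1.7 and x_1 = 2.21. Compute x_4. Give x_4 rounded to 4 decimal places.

3.3167

f(x_0) = -1.546272, f(x_1) = -1.006977
x_2 = 2.210000 - (-1.006977)·(2.210000 - 1.700000)/(-1.006977 - (-1.546272)) = 3.162279; f(x_2) = -0.131590
x_3 = 3.162279 - (-0.131590)·(3.162279 - 2.210000)/(-0.131590 - (-1.006977)) = 3.305427; f(x_3) = -0.009588
x_4 = 3.305427 - (-0.009588)·(3.305427 - 3.162279)/(-0.009588 - (-0.131590)) = 3.316676; f(x_4) = -0.000082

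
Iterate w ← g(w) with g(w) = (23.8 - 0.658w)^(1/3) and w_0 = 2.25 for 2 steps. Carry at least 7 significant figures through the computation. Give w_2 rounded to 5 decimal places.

w_1 = g(2.250000) = 2.815539
w_2 = g(2.815539) = 2.799803

2.79980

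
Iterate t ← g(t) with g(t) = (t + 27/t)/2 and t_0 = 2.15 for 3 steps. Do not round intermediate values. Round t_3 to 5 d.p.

t_1 = g(2.150000) = 7.354070
t_2 = g(7.354070) = 5.512753
t_3 = g(5.512753) = 5.205244

5.20524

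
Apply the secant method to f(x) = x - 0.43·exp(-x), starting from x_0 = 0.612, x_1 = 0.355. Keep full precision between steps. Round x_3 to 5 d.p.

0.31410

f(x_0) = 0.378826, f(x_1) = 0.053495
x_2 = 0.355000 - (0.053495)·(0.355000 - 0.612000)/(0.053495 - (0.378826)) = 0.312740; f(x_2) = -0.001779
x_3 = 0.312740 - (-0.001779)·(0.312740 - 0.355000)/(-0.001779 - (0.053495)) = 0.314100; f(x_3) = 0.000009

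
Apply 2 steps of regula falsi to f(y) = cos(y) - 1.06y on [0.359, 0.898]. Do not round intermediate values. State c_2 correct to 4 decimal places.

0.7128

f(0.359000) = 0.555709, f(0.898000) = -0.328705
step 1: c = 0.697673, f(c) = 0.026806 > 0 → new bracket [0.697673, 0.898000]
step 2: c = 0.712778, f(c) = 0.001004 > 0 → new bracket [0.712778, 0.898000]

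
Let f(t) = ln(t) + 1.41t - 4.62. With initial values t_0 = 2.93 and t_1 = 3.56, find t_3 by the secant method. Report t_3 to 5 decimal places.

f(t_0) = 0.586302, f(t_1) = 1.669361
t_2 = 3.560000 - (1.669361)·(3.560000 - 2.930000)/(1.669361 - (0.586302)) = 2.588956; f(t_2) = -0.018317
t_3 = 2.588956 - (-0.018317)·(2.588956 - 3.560000)/(-0.018317 - (1.669361)) = 2.599495; f(t_3) = 0.000606

2.59950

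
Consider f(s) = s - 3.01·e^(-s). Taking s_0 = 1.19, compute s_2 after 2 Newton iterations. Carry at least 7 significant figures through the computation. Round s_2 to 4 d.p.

1.0516

f'(s) = 1 + 3.01·e^(-s)
s_0 = 1.190000: f = 0.274294, f' = 1.915706 → s_1 = 1.190000 - (0.274294)/(1.915706) = 1.046818
s_1 = 1.046818: f = -0.009851, f' = 2.056669 → s_2 = 1.046818 - (-0.009851)/(2.056669) = 1.051608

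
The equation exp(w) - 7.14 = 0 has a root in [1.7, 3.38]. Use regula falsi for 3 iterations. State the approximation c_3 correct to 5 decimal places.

1.92049

False-position update: c = (a·f(b) − b·f(a))/(f(b) − f(a)); replace the endpoint whose sign matches f(c).
f(1.700000) = -1.666053, f(3.380000) = 22.230771
step 1: c = 1.817127, f(c) = -0.985847 < 0 → new bracket [1.817127, 3.380000]
step 2: c = 1.883491, f(c) = -0.563574 < 0 → new bracket [1.883491, 3.380000]
step 3: c = 1.920492, f(c) = -0.315688 < 0 → new bracket [1.920492, 3.380000]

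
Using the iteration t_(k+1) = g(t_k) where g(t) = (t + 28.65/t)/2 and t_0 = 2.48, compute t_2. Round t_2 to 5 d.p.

t_1 = g(2.480000) = 7.016210
t_2 = g(7.016210) = 5.549806

5.54981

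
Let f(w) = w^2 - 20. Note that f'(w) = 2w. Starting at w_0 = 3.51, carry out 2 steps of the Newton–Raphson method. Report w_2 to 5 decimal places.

4.47402

Newton update: w ← w − f(w)/f'(w).
w_0 = 3.510000: f = -7.679900, f' = 7.020000 → w_1 = 3.510000 - (-7.679900)/(7.020000) = 4.604003
w_1 = 4.604003: f = 1.196842, f' = 9.208006 → w_2 = 4.604003 - (1.196842)/(9.208006) = 4.474024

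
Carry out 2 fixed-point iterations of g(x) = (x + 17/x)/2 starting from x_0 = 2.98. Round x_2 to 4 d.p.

x_1 = g(2.980000) = 4.342349
x_2 = g(4.342349) = 4.128640

4.1286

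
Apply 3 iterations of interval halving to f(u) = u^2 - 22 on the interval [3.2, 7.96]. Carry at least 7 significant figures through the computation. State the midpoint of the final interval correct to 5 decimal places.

4.68750

f(3.200000) = -11.760000, f(7.960000) = 41.361600 (opposite signs)
step 1: m = 5.580000, f(m) = 9.136400 > 0 → root in [3.200000, 5.580000]
step 2: m = 4.390000, f(m) = -2.727900 < 0 → root in [4.390000, 5.580000]
step 3: m = 4.985000, f(m) = 2.850225 > 0 → root in [4.390000, 4.985000]
Midpoint of [4.390000, 4.985000] = 4.687500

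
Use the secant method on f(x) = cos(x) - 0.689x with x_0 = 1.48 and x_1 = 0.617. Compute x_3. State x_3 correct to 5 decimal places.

f(x_0) = -0.929048, f(x_1) = 0.390505
x_2 = 0.617000 - (0.390505)·(0.617000 - 1.480000)/(0.390505 - (-0.929048)) = 0.872394; f(x_2) = 0.041916
x_3 = 0.872394 - (0.041916)·(0.872394 - 0.617000)/(0.041916 - (0.390505)) = 0.903103; f(x_3) = -0.003062

0.90310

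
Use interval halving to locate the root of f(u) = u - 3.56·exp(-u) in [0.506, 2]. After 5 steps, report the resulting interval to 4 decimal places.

f(0.506000) = -1.640332, f(2.000000) = 1.518206 (opposite signs)
step 1: m = 1.253000, f(m) = 0.236098 > 0 → root in [0.506000, 1.253000]
step 2: m = 0.879500, f(m) = -0.597866 < 0 → root in [0.879500, 1.253000]
step 3: m = 1.066250, f(m) = -0.159448 < 0 → root in [1.066250, 1.253000]
step 4: m = 1.159625, f(m) = 0.043196 > 0 → root in [1.066250, 1.159625]
step 5: m = 1.112938, f(m) = -0.056851 < 0 → root in [1.112938, 1.159625]

[1.1129, 1.1596]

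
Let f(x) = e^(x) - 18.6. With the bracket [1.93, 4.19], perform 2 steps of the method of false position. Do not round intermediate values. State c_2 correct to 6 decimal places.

2.634164

f(1.930000) = -11.710490, f(4.190000) = 47.422791
step 1: c = 2.377560, f(c) = -7.821426 < 0 → new bracket [2.377560, 4.190000]
step 2: c = 2.634164, f(c) = -4.668342 < 0 → new bracket [2.634164, 4.190000]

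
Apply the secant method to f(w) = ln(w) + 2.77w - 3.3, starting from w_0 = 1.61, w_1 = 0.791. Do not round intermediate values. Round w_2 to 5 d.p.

1.16029

f(w_0) = 1.635934, f(w_1) = -1.343387
w_2 = 0.791000 - (-1.343387)·(0.791000 - 1.610000)/(-1.343387 - (1.635934)) = 1.160290; f(w_2) = 0.062674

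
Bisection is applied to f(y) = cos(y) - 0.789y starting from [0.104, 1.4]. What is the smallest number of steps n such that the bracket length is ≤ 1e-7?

24

Initial width b − a = 1.4 − 0.104 = 1.296000.
After n steps the width is (b−a)/2^n; need (b−a)/2^n ≤ 1e-7.
So n ≥ log₂(1.296000/1e-7) = log₂(12960000.0000) ≈ 23.6276.
Hence n = 24.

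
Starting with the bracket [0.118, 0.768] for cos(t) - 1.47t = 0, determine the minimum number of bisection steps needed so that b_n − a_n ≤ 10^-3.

10

Initial width b − a = 0.768 − 0.118 = 0.650000.
After n steps the width is (b−a)/2^n; need (b−a)/2^n ≤ 10^-3.
So n ≥ log₂(0.650000/10^-3) = log₂(650.0000) ≈ 9.3443.
Hence n = 10.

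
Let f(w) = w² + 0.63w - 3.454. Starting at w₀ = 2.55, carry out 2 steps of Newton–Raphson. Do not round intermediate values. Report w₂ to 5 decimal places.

Newton update: w ← w − f(w)/f'(w).
f'(w) = 2w + 0.63
w_0 = 2.550000: f = 4.655000, f' = 5.730000 → w_1 = 2.550000 - (4.655000)/(5.730000) = 1.737609
w_1 = 1.737609: f = 0.659979, f' = 4.105218 → w_2 = 1.737609 - (0.659979)/(4.105218) = 1.576843

1.57684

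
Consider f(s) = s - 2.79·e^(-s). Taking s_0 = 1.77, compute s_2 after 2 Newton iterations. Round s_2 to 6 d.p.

1.009327

f'(s) = 1 + 2.79·e^(-s)
s_0 = 1.770000: f = 1.294771, f' = 1.475229 → s_1 = 1.770000 - (1.294771)/(1.475229) = 0.892325
s_1 = 0.892325: f = -0.250743, f' = 2.143068 → s_2 = 0.892325 - (-0.250743)/(2.143068) = 1.009327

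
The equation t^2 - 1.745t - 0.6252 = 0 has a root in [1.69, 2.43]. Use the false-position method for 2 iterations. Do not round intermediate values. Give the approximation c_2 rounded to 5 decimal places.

f(1.690000) = -0.718150, f(2.430000) = 1.039350
step 1: c = 1.992379, f(c) = -0.132327 < 0 → new bracket [1.992379, 2.430000]
step 2: c = 2.041803, f(c) = -0.019186 < 0 → new bracket [2.041803, 2.430000]

2.04180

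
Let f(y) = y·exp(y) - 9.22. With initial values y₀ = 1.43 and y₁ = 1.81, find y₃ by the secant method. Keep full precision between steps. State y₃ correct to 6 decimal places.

f(y_0) = -3.244460, f(y_1) = 1.839910
y_2 = 1.810000 - (1.839910)·(1.810000 - 1.430000)/(1.839910 - (-3.244460)) = 1.672487; f(y_2) = -0.313342
y_3 = 1.672487 - (-0.313342)·(1.672487 - 1.810000)/(-0.313342 - (1.839910)) = 1.692498; f(y_3) = -0.024596

1.692498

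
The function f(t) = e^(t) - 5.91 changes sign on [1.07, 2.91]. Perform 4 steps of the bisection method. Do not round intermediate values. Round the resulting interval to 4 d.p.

f(1.070000) = -2.994621, f(2.910000) = 12.446799 (opposite signs)
step 1: m = 1.990000, f(m) = 1.405534 > 0 → root in [1.070000, 1.990000]
step 2: m = 1.530000, f(m) = -1.291823 < 0 → root in [1.530000, 1.990000]
step 3: m = 1.760000, f(m) = -0.097563 < 0 → root in [1.760000, 1.990000]
step 4: m = 1.875000, f(m) = 0.610819 > 0 → root in [1.760000, 1.875000]

[1.7600, 1.8750]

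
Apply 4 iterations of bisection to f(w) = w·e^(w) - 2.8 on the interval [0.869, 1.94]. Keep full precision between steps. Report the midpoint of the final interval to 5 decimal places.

f(0.869000) = -0.727848, f(1.940000) = 10.699977 (opposite signs)
step 1: m = 1.404500, f(m) = 2.921216 > 0 → root in [0.869000, 1.404500]
step 2: m = 1.136750, f(m) = 0.742821 > 0 → root in [0.869000, 1.136750]
step 3: m = 1.002875, f(m) = -0.066054 < 0 → root in [1.002875, 1.136750]
step 4: m = 1.069813, f(m) = 0.318325 > 0 → root in [1.002875, 1.069813]
Midpoint of [1.002875, 1.069813] = 1.036344

1.03634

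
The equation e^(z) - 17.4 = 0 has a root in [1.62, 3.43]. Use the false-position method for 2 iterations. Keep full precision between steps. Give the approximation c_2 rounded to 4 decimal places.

False-position update: c = (a·f(b) − b·f(a))/(f(b) − f(a)); replace the endpoint whose sign matches f(c).
f(1.620000) = -12.346910, f(3.430000) = 13.476643
step 1: c = 2.485408, f(c) = -5.393983 < 0 → new bracket [2.485408, 3.430000]
step 2: c = 2.755410, f(c) = -1.672508 < 0 → new bracket [2.755410, 3.430000]

2.7554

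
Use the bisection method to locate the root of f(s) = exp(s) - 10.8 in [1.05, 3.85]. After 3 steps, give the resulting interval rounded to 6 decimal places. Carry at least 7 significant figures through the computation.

f(1.050000) = -7.942349, f(3.850000) = 36.193063 (opposite signs)
step 1: m = 2.450000, f(m) = 0.788347 > 0 → root in [1.050000, 2.450000]
step 2: m = 1.750000, f(m) = -5.045397 < 0 → root in [1.750000, 2.450000]
step 3: m = 2.100000, f(m) = -2.633830 < 0 → root in [2.100000, 2.450000]

[2.100000, 2.450000]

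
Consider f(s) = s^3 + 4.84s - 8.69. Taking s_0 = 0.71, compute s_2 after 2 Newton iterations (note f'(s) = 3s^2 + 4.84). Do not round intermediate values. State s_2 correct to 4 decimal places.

s_0 = 0.710000: f = -4.895689, f' = 6.352300 → s_1 = 0.710000 - (-4.895689)/(6.352300) = 1.480695
s_1 = 1.480695: f = 1.722931, f' = 11.417377 → s_2 = 1.480695 - (1.722931)/(11.417377) = 1.329791

1.3298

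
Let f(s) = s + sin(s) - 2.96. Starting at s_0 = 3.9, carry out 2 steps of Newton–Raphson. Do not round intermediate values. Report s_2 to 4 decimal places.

Newton update: s ← s − f(s)/f'(s).
f'(s) = 1 + cos(s)
s_0 = 3.900000: f = 0.252234, f' = 0.274068 → s_1 = 3.900000 - (0.252234)/(0.274068) = 2.979666
s_1 = 2.979666: f = 0.180886, f' = 0.013082 → s_2 = 2.979666 - (0.180886)/(0.013082) = -10.847936

-10.8479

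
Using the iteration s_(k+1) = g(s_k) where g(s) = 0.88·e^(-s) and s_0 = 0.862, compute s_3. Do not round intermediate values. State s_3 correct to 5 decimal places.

s_1 = g(0.862000) = 0.371639
s_2 = g(0.371639) = 0.606851
s_3 = g(0.606851) = 0.479657

0.47966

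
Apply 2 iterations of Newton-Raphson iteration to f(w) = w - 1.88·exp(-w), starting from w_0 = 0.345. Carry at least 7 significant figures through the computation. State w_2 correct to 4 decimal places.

0.8237

f'(w) = 1 + 1.88·exp(-w)
w_0 = 0.345000: f = -0.986454, f' = 2.331454 → w_1 = 0.345000 - (-0.986454)/(2.331454) = 0.768107
w_1 = 0.768107: f = -0.104007, f' = 1.872114 → w_2 = 0.768107 - (-0.104007)/(1.872114) = 0.823663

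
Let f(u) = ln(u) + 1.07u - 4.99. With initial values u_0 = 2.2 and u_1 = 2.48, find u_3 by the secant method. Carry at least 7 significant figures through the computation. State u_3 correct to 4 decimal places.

f(u_0) = -1.847543, f(u_1) = -1.428141
u_2 = 2.480000 - (-1.428141)·(2.480000 - 2.200000)/(-1.428141 - (-1.847543)) = 3.433454; f(u_2) = -0.082638
u_3 = 3.433454 - (-0.082638)·(3.433454 - 2.480000)/(-0.082638 - (-1.428141)) = 3.492013; f(u_3) = -0.003068

3.4920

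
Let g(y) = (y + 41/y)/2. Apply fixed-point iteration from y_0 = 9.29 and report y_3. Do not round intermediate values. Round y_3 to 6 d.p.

y_1 = g(9.290000) = 6.851674
y_2 = g(6.851674) = 6.417807
y_3 = g(6.417807) = 6.403141

6.403141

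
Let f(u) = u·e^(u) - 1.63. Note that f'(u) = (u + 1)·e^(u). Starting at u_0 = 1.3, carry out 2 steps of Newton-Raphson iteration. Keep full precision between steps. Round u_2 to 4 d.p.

0.7809

u_0 = 1.300000: f = 3.140086, f' = 8.439382 → u_1 = 1.300000 - (3.140086)/(8.439382) = 0.927925
u_1 = 0.927925: f = 0.716958, f' = 4.876213 → u_2 = 0.927925 - (0.716958)/(4.876213) = 0.780893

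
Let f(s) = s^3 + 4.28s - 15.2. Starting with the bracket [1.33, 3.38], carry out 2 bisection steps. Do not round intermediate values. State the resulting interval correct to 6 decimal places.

[1.842500, 2.355000]

f(1.330000) = -7.154963, f(3.380000) = 37.880872 (opposite signs)
step 1: m = 2.355000, f(m) = 7.940289 > 0 → root in [1.330000, 2.355000]
step 2: m = 1.842500, f(m) = -1.059169 < 0 → root in [1.842500, 2.355000]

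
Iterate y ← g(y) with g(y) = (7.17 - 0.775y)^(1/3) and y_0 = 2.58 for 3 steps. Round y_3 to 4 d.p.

y_1 = g(2.580000) = 1.729196
y_2 = g(1.729196) = 1.799781
y_3 = g(1.799781) = 1.794134

1.7941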